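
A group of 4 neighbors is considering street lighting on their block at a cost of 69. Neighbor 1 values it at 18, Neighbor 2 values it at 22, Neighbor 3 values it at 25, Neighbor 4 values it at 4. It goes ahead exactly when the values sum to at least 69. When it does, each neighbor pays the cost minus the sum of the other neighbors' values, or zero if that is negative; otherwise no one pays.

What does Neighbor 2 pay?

Total value 69 ≥ cost 69, so the project is built.
The other neighbors' values sum to 47.
Cost minus that sum is 69 - 47 = 22.

22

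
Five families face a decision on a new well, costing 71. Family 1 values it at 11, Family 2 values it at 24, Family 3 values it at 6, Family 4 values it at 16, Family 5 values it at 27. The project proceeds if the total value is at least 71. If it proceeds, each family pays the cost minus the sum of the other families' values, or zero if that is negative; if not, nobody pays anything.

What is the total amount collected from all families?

28

Total value 84 ≥ cost 71, so it is built.
Family 1: others sum to 73; max(0, 71 - 73) = 0.
Family 2: others sum to 60; max(0, 71 - 60) = 11.
Family 3: others sum to 78; max(0, 71 - 78) = 0.
Family 4: others sum to 68; max(0, 71 - 68) = 3.
Family 5: others sum to 57; max(0, 71 - 57) = 14.
Total collected = 0 + 11 + 0 + 3 + 14 = 28.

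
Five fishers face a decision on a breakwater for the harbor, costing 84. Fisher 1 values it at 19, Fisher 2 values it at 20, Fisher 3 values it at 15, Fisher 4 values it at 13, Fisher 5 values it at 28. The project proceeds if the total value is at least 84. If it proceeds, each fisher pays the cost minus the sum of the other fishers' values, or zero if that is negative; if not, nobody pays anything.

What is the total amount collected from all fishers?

Total value 95 ≥ cost 84, so it is built.
Fisher 1: others sum to 76; max(0, 84 - 76) = 8.
Fisher 2: others sum to 75; max(0, 84 - 75) = 9.
Fisher 3: others sum to 80; max(0, 84 - 80) = 4.
Fisher 4: others sum to 82; max(0, 84 - 82) = 2.
Fisher 5: others sum to 67; max(0, 84 - 67) = 17.
Total collected = 8 + 9 + 4 + 2 + 17 = 40.

40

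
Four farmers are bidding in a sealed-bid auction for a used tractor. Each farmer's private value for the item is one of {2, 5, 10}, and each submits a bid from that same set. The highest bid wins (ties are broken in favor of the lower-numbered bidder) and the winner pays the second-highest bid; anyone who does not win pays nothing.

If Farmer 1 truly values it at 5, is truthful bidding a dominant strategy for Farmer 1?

Check each profile of the others' bids and compare truth against every alternative bid.
Others bid (2, 2, 2): truth gives 3, best alternative gives 3.
Others bid (2, 2, 5): truth gives 0, best alternative gives 0.
Others bid (2, 2, 10): truth gives 0, best alternative gives 0.
Others bid (2, 5, 2): truth gives 0, best alternative gives 0.
Others bid (2, 5, 5): truth gives 0, best alternative gives 0.
Others bid (2, 5, 10): truth gives 0, best alternative gives 0.
(Remaining 21 profiles checked similarly; truth is weakly best in each.)
In every case the truthful bid is at least as good as any alternative, so it is a dominant strategy.

Yes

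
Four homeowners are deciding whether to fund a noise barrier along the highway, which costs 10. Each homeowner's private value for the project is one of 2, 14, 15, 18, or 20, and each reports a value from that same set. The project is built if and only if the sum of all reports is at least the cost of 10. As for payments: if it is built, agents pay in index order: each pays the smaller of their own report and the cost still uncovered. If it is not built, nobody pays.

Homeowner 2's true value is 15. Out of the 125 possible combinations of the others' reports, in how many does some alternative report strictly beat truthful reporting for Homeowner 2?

Others report (2, 2, 14): truth gives 7; report 2 gives 13 > 7. Violating.
Others report (2, 2, 15): truth gives 7; report 2 gives 13 > 7. Violating.
Others report (2, 2, 18): truth gives 7; report 2 gives 13 > 7. Violating.
Others report (2, 2, 20): truth gives 7; report 2 gives 13 > 7. Violating.
Others report (2, 2, 2): truth gives 7; no alternative beats it.
Others report (14, 2, 2): truth gives 15; no alternative beats it.
(Checking all 125 profiles: 24 have a profitable deviation, 101 do not.)

24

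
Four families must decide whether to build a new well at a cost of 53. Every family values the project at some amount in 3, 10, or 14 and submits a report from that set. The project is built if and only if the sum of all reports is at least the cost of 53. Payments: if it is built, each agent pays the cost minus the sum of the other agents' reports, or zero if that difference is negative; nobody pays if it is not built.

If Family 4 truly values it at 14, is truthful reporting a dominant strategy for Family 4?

Yes

Check each profile of the others' reports and compare truth against every alternative report.
Others report (14, 14, 14): truth gives 3, best alternative gives 0.
Others report (3, 3, 3): truth gives 0, best alternative gives 0.
Others report (3, 3, 10): truth gives 0, best alternative gives 0.
Others report (3, 3, 14): truth gives 0, best alternative gives 0.
Others report (3, 10, 3): truth gives 0, best alternative gives 0.
Others report (3, 10, 10): truth gives 0, best alternative gives 0.
(Remaining 21 profiles checked similarly; truth is weakly best in each.)
In every case the truthful report is at least as good as any alternative, so it is a dominant strategy.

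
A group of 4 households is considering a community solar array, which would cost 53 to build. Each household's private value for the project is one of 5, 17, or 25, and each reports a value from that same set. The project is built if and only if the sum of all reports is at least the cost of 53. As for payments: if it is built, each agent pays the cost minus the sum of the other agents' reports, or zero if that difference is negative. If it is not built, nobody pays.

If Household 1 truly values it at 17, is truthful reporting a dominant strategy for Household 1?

Check each profile of the others' reports and compare truth against every alternative report.
Others report (5, 25, 25): truth gives 17, best alternative gives 17.
Others report (17, 17, 25): truth gives 17, best alternative gives 17.
Others report (17, 25, 17): truth gives 17, best alternative gives 17.
Others report (17, 25, 25): truth gives 17, best alternative gives 17.
Others report (25, 5, 25): truth gives 17, best alternative gives 17.
Others report (25, 17, 17): truth gives 17, best alternative gives 17.
(Remaining 21 profiles checked similarly; truth is weakly best in each.)
In every case the truthful report is at least as good as any alternative, so it is a dominant strategy.

Yes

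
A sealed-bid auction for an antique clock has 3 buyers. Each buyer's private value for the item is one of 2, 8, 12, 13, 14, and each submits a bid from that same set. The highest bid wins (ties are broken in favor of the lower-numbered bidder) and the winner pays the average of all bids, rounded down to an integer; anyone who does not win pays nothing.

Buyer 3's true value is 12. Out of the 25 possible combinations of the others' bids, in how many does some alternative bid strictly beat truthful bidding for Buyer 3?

Others bid (2, 2): truth gives 7; bid 8 gives 8 > 7. Violating.
Others bid (2, 12): truth gives 0; bid 13 gives 3 > 0. Violating.
Others bid (2, 13): truth gives 0; bid 14 gives 3 > 0. Violating.
Others bid (8, 12): truth gives 0; bid 13 gives 1 > 0. Violating.
Others bid (2, 8): truth gives 5; no alternative beats it.
Others bid (2, 14): truth gives 0; no alternative beats it.
(Checking all 25 profiles: 9 have a profitable deviation, 16 do not.)

9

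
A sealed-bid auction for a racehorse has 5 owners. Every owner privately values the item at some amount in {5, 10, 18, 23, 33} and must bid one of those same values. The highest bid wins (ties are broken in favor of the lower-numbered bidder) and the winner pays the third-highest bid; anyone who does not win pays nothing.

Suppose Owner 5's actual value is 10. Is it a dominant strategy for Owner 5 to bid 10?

Consider the case where Owner 1 bids 5, Owner 2 bids 5, Owner 3 bids 5 and Owner 4 bids 10.
Truthful bid 10: loses, pays 0, utility 0.
Bid 18 instead: wins, pays 5, utility 10 - 5 = 5.
Since 5 > 0, bidding 18 is strictly better here, so truthful bidding is not dominant.

No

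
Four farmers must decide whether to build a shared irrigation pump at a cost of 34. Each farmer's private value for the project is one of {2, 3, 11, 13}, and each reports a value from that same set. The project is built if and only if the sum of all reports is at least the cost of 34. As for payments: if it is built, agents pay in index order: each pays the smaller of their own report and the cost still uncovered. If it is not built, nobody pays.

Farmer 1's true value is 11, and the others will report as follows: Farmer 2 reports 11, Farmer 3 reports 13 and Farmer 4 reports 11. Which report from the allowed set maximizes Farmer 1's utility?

Report 2: project built, pays 2, utility 11 - 2 = 9.
Report 3: project built, pays 3, utility 11 - 3 = 8.
Report 11: project built, pays 11, utility 11 - 11 = 0.
Report 13: project built, pays 13, utility 11 - 13 = -2.
The best choice is 2 with utility 9.

2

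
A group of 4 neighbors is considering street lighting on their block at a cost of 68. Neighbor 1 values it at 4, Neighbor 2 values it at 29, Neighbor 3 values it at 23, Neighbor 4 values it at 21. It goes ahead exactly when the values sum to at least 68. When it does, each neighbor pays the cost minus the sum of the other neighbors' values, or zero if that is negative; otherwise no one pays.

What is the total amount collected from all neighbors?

Total value 77 ≥ cost 68, so it is built.
Neighbor 1: others sum to 73; max(0, 68 - 73) = 0.
Neighbor 2: others sum to 48; max(0, 68 - 48) = 20.
Neighbor 3: others sum to 54; max(0, 68 - 54) = 14.
Neighbor 4: others sum to 56; max(0, 68 - 56) = 12.
Total collected = 0 + 20 + 14 + 12 = 46.

46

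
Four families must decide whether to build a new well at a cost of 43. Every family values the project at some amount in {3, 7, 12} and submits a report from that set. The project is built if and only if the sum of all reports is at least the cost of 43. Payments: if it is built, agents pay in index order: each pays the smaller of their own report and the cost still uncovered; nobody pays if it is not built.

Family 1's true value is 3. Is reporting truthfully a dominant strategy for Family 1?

Check each profile of the others' reports and compare truth against every alternative report.
Others report (12, 12, 12): truth gives 0, best alternative gives -4.
Others report (3, 3, 3): truth gives 0, best alternative gives 0.
Others report (3, 3, 7): truth gives 0, best alternative gives 0.
Others report (3, 3, 12): truth gives 0, best alternative gives 0.
Others report (3, 7, 3): truth gives 0, best alternative gives 0.
Others report (3, 7, 7): truth gives 0, best alternative gives 0.
(Remaining 21 profiles checked similarly; truth is weakly best in each.)
In every case the truthful report is at least as good as any alternative, so it is a dominant strategy.

Yes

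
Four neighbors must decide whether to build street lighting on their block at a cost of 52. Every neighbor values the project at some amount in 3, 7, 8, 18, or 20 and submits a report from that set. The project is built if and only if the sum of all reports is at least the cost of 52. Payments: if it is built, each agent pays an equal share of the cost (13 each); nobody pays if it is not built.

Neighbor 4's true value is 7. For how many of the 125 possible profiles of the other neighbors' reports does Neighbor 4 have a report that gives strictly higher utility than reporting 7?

18

Others report (7, 18, 20): truth gives -6; report 3 gives 0 > -6. Violating.
Others report (7, 20, 18): truth gives -6; report 3 gives 0 > -6. Violating.
Others report (7, 20, 20): truth gives -6; report 3 gives 0 > -6. Violating.
Others report (8, 18, 20): truth gives -6; report 3 gives 0 > -6. Violating.
Others report (3, 3, 3): truth gives 0; no alternative beats it.
Others report (3, 3, 7): truth gives 0; no alternative beats it.
(Checking all 125 profiles: 18 have a profitable deviation, 107 do not.)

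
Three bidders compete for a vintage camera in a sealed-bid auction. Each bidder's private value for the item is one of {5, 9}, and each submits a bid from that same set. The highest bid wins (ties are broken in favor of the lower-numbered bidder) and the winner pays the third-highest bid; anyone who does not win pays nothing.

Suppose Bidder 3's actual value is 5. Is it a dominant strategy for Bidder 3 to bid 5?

Yes

Check each profile of the others' bids and compare truth against every alternative bid.
Others bid (5, 5): truth gives 0, best alternative gives 0.
Others bid (5, 9): truth gives 0, best alternative gives 0.
Others bid (9, 5): truth gives 0, best alternative gives 0.
Others bid (9, 9): truth gives 0, best alternative gives 0.
In every case the truthful bid is at least as good as any alternative, so it is a dominant strategy.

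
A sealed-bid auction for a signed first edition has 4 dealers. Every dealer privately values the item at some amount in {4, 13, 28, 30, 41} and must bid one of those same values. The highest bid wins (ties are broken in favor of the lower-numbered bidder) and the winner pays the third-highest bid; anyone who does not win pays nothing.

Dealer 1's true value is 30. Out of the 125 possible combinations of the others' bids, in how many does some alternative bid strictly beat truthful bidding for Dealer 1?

27

Others bid (4, 4, 41): truth gives 0; bid 41 gives 26 > 0. Violating.
Others bid (4, 13, 41): truth gives 0; bid 41 gives 17 > 0. Violating.
Others bid (4, 28, 41): truth gives 0; bid 41 gives 2 > 0. Violating.
Others bid (4, 41, 4): truth gives 0; bid 41 gives 26 > 0. Violating.
Others bid (4, 4, 4): truth gives 26; no alternative beats it.
Others bid (4, 4, 13): truth gives 26; no alternative beats it.
(Checking all 125 profiles: 27 have a profitable deviation, 98 do not.)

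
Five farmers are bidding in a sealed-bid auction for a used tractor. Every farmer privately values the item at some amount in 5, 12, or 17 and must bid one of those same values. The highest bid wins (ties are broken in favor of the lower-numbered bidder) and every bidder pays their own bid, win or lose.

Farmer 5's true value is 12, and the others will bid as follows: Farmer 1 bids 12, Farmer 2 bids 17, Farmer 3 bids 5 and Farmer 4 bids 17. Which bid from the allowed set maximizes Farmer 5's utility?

5

Bid 5: loses but pays 5, utility -5.
Bid 12: loses but pays 12, utility -12.
Bid 17: loses but pays 17, utility -17.
The best choice is 5 with utility -5.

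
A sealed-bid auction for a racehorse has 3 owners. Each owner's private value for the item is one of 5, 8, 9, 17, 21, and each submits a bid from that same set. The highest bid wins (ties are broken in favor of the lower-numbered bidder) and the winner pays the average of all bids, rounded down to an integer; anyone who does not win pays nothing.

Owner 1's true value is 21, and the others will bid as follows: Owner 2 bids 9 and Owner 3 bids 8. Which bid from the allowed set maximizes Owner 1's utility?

9

Bid 5: loses, pays 0, utility 0.
Bid 8: loses, pays 0, utility 0.
Bid 9: wins, pays 8, utility 21 - 8 = 13.
Bid 17: wins, pays 11, utility 21 - 11 = 10.
Bid 21: wins, pays 12, utility 21 - 12 = 9.
The best choice is 9 with utility 13.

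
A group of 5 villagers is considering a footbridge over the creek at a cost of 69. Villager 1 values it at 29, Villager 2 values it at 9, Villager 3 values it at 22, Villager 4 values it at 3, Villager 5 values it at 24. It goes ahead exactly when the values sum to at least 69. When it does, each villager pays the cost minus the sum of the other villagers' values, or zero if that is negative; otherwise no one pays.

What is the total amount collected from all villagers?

Total value 87 ≥ cost 69, so it is built.
Villager 1: others sum to 58; max(0, 69 - 58) = 11.
Villager 2: others sum to 78; max(0, 69 - 78) = 0.
Villager 3: others sum to 65; max(0, 69 - 65) = 4.
Villager 4: others sum to 84; max(0, 69 - 84) = 0.
Villager 5: others sum to 63; max(0, 69 - 63) = 6.
Total collected = 11 + 0 + 4 + 0 + 6 = 21.

21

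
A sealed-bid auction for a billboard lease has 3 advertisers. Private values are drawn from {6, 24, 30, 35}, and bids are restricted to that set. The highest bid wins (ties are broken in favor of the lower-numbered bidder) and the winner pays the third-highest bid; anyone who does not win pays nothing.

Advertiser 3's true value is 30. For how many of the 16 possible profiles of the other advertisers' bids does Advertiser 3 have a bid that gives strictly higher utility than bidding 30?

Others bid (6, 30): truth gives 0; bid 35 gives 24 > 0. Violating.
Others bid (24, 30): truth gives 0; bid 35 gives 6 > 0. Violating.
Others bid (30, 6): truth gives 0; bid 35 gives 24 > 0. Violating.
Others bid (30, 24): truth gives 0; bid 35 gives 6 > 0. Violating.
Others bid (6, 6): truth gives 24; no alternative beats it.
Others bid (6, 24): truth gives 24; no alternative beats it.
(Checking all 16 profiles: 4 have a profitable deviation, 12 do not.)

4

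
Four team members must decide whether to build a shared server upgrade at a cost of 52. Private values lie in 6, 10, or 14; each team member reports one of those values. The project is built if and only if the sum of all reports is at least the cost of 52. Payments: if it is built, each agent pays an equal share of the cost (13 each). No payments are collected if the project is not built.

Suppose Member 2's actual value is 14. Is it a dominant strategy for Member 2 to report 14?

Yes

Check each profile of the others' reports and compare truth against every alternative report.
Others report (10, 14, 14): truth gives 1, best alternative gives 0.
Others report (14, 10, 14): truth gives 1, best alternative gives 0.
Others report (14, 14, 10): truth gives 1, best alternative gives 0.
Others report (14, 14, 14): truth gives 1, best alternative gives 1.
Others report (6, 6, 6): truth gives 0, best alternative gives 0.
Others report (6, 6, 10): truth gives 0, best alternative gives 0.
(Remaining 21 profiles checked similarly; truth is weakly best in each.)
In every case the truthful report is at least as good as any alternative, so it is a dominant strategy.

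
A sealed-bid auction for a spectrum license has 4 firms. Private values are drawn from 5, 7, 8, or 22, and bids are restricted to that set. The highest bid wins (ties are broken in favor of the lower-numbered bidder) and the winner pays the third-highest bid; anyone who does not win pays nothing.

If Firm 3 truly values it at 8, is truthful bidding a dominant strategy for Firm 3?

No

Consider the case where Firm 1 bids 5, Firm 2 bids 5 and Firm 4 bids 22.
Truthful bid 8: loses, pays 0, utility 0.
Bid 22 instead: wins, pays 5, utility 8 - 5 = 3.
Since 3 > 0, bidding 22 is strictly better here, so truthful bidding is not dominant.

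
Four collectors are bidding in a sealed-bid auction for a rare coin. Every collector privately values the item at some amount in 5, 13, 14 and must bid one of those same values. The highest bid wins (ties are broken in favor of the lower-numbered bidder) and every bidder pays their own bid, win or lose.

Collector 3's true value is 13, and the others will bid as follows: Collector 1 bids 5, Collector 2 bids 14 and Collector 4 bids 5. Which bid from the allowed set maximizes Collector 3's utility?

Bid 5: loses but pays 5, utility -5.
Bid 13: loses but pays 13, utility -13.
Bid 14: loses but pays 14, utility -14.
The best choice is 5 with utility -5.

5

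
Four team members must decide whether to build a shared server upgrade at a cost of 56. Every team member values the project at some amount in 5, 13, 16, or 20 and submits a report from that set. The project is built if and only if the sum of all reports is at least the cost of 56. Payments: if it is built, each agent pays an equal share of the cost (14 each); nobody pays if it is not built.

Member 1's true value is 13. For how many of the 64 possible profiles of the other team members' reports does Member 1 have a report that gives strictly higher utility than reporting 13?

Others report (5, 20, 20): truth gives -1; report 5 gives 0 > -1. Violating.
Others report (13, 13, 20): truth gives -1; report 5 gives 0 > -1. Violating.
Others report (13, 16, 16): truth gives -1; report 5 gives 0 > -1. Violating.
Others report (13, 16, 20): truth gives -1; report 5 gives 0 > -1. Violating.
Others report (5, 5, 5): truth gives 0; no alternative beats it.
Others report (5, 5, 13): truth gives 0; no alternative beats it.
(Checking all 64 profiles: 16 have a profitable deviation, 48 do not.)

16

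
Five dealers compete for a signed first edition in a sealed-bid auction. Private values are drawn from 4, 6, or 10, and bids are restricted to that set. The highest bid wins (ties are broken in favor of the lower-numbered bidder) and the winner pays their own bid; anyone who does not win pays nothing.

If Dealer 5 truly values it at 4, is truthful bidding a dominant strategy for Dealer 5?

Check each profile of the others' bids and compare truth against every alternative bid.
Others bid (4, 4, 4, 4): truth gives 0, best alternative gives -2.
Others bid (4, 4, 4, 6): truth gives 0, best alternative gives 0.
Others bid (4, 4, 4, 10): truth gives 0, best alternative gives 0.
Others bid (4, 4, 6, 4): truth gives 0, best alternative gives 0.
Others bid (4, 4, 6, 6): truth gives 0, best alternative gives 0.
Others bid (4, 4, 6, 10): truth gives 0, best alternative gives 0.
(Remaining 75 profiles checked similarly; truth is weakly best in each.)
In every case the truthful bid is at least as good as any alternative, so it is a dominant strategy.

Yes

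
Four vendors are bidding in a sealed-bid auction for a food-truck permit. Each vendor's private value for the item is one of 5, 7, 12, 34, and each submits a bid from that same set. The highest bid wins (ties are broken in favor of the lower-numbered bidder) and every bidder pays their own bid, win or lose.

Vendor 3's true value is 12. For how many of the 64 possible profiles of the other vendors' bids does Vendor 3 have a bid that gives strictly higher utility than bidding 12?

Others bid (5, 5, 5): truth gives 0; bid 7 gives 5 > 0. Violating.
Others bid (5, 5, 7): truth gives 0; bid 7 gives 5 > 0. Violating.
Others bid (5, 5, 34): truth gives -12; bid 5 gives -5 > -12. Violating.
Others bid (5, 7, 34): truth gives -12; bid 5 gives -5 > -12. Violating.
Others bid (5, 5, 12): truth gives 0; no alternative beats it.
Others bid (5, 7, 5): truth gives 0; no alternative beats it.
(Checking all 64 profiles: 54 have a profitable deviation, 10 do not.)

54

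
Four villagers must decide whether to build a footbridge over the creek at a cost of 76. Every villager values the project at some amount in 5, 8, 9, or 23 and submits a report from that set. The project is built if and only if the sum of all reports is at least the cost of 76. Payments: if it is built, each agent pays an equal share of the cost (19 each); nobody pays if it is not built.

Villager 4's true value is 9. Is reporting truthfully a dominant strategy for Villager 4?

No

Consider the case where Villager 1 reports 23, Villager 2 reports 23 and Villager 3 reports 23.
Truthful report 9: project built, pays 19, utility 9 - 19 = -10.
Report 5 instead: project not built, utility 0.
Since 0 > -10, reporting 5 is strictly better here, so truthful reporting is not dominant.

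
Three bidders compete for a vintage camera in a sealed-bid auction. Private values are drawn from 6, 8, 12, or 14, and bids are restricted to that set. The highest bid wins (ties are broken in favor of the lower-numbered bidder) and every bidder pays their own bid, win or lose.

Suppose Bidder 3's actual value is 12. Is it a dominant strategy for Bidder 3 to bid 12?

Consider the case where Bidder 1 bids 6 and Bidder 2 bids 6.
Truthful bid 12: wins, pays 12, utility 12 - 12 = 0.
Bid 8 instead: wins, pays 8, utility 12 - 8 = 4.
Since 4 > 0, bidding 8 is strictly better here, so truthful bidding is not dominant.

No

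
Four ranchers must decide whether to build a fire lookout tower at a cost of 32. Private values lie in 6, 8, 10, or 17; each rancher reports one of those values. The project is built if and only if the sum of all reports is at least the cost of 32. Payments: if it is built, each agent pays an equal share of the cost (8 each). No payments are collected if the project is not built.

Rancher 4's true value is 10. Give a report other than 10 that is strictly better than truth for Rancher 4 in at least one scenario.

17

Suppose Rancher 1 reports 6, Rancher 2 reports 6 and Rancher 3 reports 6.
Report 10: project not built, utility 0.
Report 17: project built, pays 8, utility 10 - 8 = 2.
So reporting 17 beats truth here (2 > 0).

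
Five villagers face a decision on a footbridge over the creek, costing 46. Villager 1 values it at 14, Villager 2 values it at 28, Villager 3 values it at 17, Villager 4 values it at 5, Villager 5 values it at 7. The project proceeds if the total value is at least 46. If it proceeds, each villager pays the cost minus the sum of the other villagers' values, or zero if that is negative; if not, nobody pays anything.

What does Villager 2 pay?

3

Total value 71 ≥ cost 46, so the project is built.
The other villagers' values sum to 43.
Cost minus that sum is 46 - 43 = 3.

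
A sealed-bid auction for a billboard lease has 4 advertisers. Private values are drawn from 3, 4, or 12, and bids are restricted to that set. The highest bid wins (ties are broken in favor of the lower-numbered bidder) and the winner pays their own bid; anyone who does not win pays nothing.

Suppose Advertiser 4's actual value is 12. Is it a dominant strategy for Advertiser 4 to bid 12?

Consider the case where Advertiser 1 bids 3, Advertiser 2 bids 3 and Advertiser 3 bids 3.
Truthful bid 12: wins, pays 12, utility 12 - 12 = 0.
Bid 4 instead: wins, pays 4, utility 12 - 4 = 8.
Since 8 > 0, bidding 4 is strictly better here, so truthful bidding is not dominant.

No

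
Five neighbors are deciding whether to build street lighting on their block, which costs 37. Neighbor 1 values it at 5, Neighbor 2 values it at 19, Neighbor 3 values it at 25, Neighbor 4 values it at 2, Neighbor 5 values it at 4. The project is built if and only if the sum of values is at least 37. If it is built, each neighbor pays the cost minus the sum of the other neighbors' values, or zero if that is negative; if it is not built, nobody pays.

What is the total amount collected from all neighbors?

Total value 55 ≥ cost 37, so it is built.
Neighbor 1: others sum to 50; max(0, 37 - 50) = 0.
Neighbor 2: others sum to 36; max(0, 37 - 36) = 1.
Neighbor 3: others sum to 30; max(0, 37 - 30) = 7.
Neighbor 4: others sum to 53; max(0, 37 - 53) = 0.
Neighbor 5: others sum to 51; max(0, 37 - 51) = 0.
Total collected = 0 + 1 + 7 + 0 + 0 = 8.

8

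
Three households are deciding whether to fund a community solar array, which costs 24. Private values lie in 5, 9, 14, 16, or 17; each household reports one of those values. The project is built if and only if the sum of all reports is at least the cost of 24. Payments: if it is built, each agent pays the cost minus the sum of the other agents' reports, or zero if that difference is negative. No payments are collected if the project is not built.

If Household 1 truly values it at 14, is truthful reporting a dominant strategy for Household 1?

Yes

Check each profile of the others' reports and compare truth against every alternative report.
Others report (9, 16): truth gives 14, best alternative gives 14.
Others report (9, 17): truth gives 14, best alternative gives 14.
Others report (14, 14): truth gives 14, best alternative gives 14.
Others report (14, 16): truth gives 14, best alternative gives 14.
Others report (14, 17): truth gives 14, best alternative gives 14.
Others report (16, 9): truth gives 14, best alternative gives 14.
(Remaining 19 profiles checked similarly; truth is weakly best in each.)
In every case the truthful report is at least as good as any alternative, so it is a dominant strategy.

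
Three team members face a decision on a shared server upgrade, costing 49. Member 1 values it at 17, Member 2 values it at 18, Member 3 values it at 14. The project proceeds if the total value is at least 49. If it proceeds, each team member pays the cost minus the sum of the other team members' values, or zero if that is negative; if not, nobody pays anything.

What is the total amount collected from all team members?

49

Total value 49 ≥ cost 49, so it is built.
Member 1: others sum to 32; max(0, 49 - 32) = 17.
Member 2: others sum to 31; max(0, 49 - 31) = 18.
Member 3: others sum to 35; max(0, 49 - 35) = 14.
Total collected = 17 + 18 + 14 = 49.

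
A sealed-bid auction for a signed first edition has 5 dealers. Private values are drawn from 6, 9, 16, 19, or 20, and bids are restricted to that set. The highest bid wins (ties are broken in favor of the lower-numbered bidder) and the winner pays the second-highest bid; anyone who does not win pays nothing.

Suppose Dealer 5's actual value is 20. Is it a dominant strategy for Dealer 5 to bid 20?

Yes

Check each profile of the others' bids and compare truth against every alternative bid.
Others bid (6, 6, 6, 19): truth gives 1, best alternative gives 0.
Others bid (6, 6, 9, 19): truth gives 1, best alternative gives 0.
Others bid (6, 6, 16, 19): truth gives 1, best alternative gives 0.
Others bid (6, 6, 19, 6): truth gives 1, best alternative gives 0.
Others bid (6, 6, 19, 9): truth gives 1, best alternative gives 0.
Others bid (6, 6, 19, 16): truth gives 1, best alternative gives 0.
(Remaining 619 profiles checked similarly; truth is weakly best in each.)
In every case the truthful bid is at least as good as any alternative, so it is a dominant strategy.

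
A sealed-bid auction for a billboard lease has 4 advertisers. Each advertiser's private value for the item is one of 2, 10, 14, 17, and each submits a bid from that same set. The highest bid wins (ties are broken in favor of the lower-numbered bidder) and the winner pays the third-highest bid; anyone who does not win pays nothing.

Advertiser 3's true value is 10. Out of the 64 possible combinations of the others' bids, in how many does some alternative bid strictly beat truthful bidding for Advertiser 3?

Others bid (2, 2, 14): truth gives 0; bid 14 gives 8 > 0. Violating.
Others bid (2, 2, 17): truth gives 0; bid 17 gives 8 > 0. Violating.
Others bid (2, 10, 2): truth gives 0; bid 14 gives 8 > 0. Violating.
Others bid (2, 14, 2): truth gives 0; bid 17 gives 8 > 0. Violating.
Others bid (2, 2, 2): truth gives 8; no alternative beats it.
Others bid (2, 2, 10): truth gives 8; no alternative beats it.
(Checking all 64 profiles: 6 have a profitable deviation, 58 do not.)

6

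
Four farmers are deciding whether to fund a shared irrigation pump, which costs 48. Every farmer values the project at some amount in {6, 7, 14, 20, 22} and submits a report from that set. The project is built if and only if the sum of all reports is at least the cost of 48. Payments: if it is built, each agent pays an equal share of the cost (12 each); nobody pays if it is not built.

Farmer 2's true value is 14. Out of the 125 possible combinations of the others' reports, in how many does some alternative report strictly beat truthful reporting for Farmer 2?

21

Others report (6, 6, 14): truth gives 0; report 22 gives 2 > 0. Violating.
Others report (6, 6, 20): truth gives 0; report 20 gives 2 > 0. Violating.
Others report (6, 7, 14): truth gives 0; report 22 gives 2 > 0. Violating.
Others report (6, 7, 20): truth gives 0; report 20 gives 2 > 0. Violating.
Others report (6, 6, 6): truth gives 0; no alternative beats it.
Others report (6, 6, 7): truth gives 0; no alternative beats it.
(Checking all 125 profiles: 21 have a profitable deviation, 104 do not.)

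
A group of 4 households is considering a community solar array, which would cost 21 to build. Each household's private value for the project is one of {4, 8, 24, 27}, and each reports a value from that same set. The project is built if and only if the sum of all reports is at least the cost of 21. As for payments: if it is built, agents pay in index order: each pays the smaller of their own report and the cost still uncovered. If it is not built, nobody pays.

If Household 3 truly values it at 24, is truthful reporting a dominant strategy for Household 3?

No

Consider the case where Household 1 reports 4, Household 2 reports 4 and Household 4 reports 8.
Truthful report 24: project built, pays 13, utility 24 - 13 = 11.
Report 8 instead: project built, pays 8, utility 24 - 8 = 16.
Since 16 > 11, reporting 8 is strictly better here, so truthful reporting is not dominant.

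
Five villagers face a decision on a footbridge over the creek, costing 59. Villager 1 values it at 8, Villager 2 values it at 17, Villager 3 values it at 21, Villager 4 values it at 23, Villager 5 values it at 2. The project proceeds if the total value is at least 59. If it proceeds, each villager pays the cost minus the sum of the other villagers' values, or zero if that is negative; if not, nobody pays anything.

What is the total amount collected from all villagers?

Total value 71 ≥ cost 59, so it is built.
Villager 1: others sum to 63; max(0, 59 - 63) = 0.
Villager 2: others sum to 54; max(0, 59 - 54) = 5.
Villager 3: others sum to 50; max(0, 59 - 50) = 9.
Villager 4: others sum to 48; max(0, 59 - 48) = 11.
Villager 5: others sum to 69; max(0, 59 - 69) = 0.
Total collected = 0 + 5 + 9 + 11 + 0 = 25.

25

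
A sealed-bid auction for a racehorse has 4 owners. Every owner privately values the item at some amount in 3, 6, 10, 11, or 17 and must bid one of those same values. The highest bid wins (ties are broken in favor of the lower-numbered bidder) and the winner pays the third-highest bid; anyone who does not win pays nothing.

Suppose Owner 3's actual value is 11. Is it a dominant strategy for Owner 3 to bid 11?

Consider the case where Owner 1 bids 3, Owner 2 bids 3 and Owner 4 bids 17.
Truthful bid 11: loses, pays 0, utility 0.
Bid 17 instead: wins, pays 3, utility 11 - 3 = 8.
Since 8 > 0, bidding 17 is strictly better here, so truthful bidding is not dominant.

No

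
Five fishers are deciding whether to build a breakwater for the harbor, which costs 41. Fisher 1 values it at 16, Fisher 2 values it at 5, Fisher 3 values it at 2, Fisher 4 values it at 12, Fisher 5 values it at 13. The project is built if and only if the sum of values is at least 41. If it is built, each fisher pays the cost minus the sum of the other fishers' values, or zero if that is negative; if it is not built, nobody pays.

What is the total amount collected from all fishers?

Total value 48 ≥ cost 41, so it is built.
Fisher 1: others sum to 32; max(0, 41 - 32) = 9.
Fisher 2: others sum to 43; max(0, 41 - 43) = 0.
Fisher 3: others sum to 46; max(0, 41 - 46) = 0.
Fisher 4: others sum to 36; max(0, 41 - 36) = 5.
Fisher 5: others sum to 35; max(0, 41 - 35) = 6.
Total collected = 9 + 0 + 0 + 5 + 6 = 20.

20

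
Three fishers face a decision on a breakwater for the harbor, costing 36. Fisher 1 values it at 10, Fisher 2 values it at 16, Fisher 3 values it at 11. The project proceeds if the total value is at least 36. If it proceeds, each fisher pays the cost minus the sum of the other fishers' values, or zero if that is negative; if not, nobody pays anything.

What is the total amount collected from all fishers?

Total value 37 ≥ cost 36, so it is built.
Fisher 1: others sum to 27; max(0, 36 - 27) = 9.
Fisher 2: others sum to 21; max(0, 36 - 21) = 15.
Fisher 3: others sum to 26; max(0, 36 - 26) = 10.
Total collected = 9 + 15 + 10 = 34.

34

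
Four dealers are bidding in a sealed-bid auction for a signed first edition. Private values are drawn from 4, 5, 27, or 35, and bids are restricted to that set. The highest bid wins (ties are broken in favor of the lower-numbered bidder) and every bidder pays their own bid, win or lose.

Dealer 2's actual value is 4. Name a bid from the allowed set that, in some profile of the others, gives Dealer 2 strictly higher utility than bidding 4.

5

Suppose Dealer 1 bids 4, Dealer 3 bids 4 and Dealer 4 bids 4.
Bid 4: loses but pays 4, utility -4.
Bid 5: wins, pays 5, utility 4 - 5 = -1.
So bidding 5 beats truth here (-1 > -4).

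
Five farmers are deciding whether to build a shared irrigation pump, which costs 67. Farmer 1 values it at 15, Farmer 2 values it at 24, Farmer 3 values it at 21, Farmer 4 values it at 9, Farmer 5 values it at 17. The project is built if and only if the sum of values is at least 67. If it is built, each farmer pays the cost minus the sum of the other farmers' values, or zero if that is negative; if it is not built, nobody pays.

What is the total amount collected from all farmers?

Total value 86 ≥ cost 67, so it is built.
Farmer 1: others sum to 71; max(0, 67 - 71) = 0.
Farmer 2: others sum to 62; max(0, 67 - 62) = 5.
Farmer 3: others sum to 65; max(0, 67 - 65) = 2.
Farmer 4: others sum to 77; max(0, 67 - 77) = 0.
Farmer 5: others sum to 69; max(0, 67 - 69) = 0.
Total collected = 0 + 5 + 2 + 0 + 0 = 7.

7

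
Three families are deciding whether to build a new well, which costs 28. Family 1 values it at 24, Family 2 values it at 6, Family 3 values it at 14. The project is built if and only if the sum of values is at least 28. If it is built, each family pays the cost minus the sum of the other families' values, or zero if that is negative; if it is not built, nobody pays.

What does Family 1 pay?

8

Total value 44 ≥ cost 28, so the project is built.
The other families' values sum to 20.
Cost minus that sum is 28 - 20 = 8.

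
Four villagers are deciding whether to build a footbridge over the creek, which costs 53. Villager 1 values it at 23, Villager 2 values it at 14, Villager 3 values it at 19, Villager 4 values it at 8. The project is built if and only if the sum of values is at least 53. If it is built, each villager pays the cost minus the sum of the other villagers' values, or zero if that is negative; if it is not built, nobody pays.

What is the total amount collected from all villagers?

23

Total value 64 ≥ cost 53, so it is built.
Villager 1: others sum to 41; max(0, 53 - 41) = 12.
Villager 2: others sum to 50; max(0, 53 - 50) = 3.
Villager 3: others sum to 45; max(0, 53 - 45) = 8.
Villager 4: others sum to 56; max(0, 53 - 56) = 0.
Total collected = 12 + 3 + 8 + 0 = 23.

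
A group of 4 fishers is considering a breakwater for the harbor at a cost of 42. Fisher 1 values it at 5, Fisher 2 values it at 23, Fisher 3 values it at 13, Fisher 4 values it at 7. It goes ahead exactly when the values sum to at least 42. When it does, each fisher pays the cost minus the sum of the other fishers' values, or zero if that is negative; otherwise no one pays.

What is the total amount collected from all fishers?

Total value 48 ≥ cost 42, so it is built.
Fisher 1: others sum to 43; max(0, 42 - 43) = 0.
Fisher 2: others sum to 25; max(0, 42 - 25) = 17.
Fisher 3: others sum to 35; max(0, 42 - 35) = 7.
Fisher 4: others sum to 41; max(0, 42 - 41) = 1.
Total collected = 0 + 17 + 7 + 1 = 25.

25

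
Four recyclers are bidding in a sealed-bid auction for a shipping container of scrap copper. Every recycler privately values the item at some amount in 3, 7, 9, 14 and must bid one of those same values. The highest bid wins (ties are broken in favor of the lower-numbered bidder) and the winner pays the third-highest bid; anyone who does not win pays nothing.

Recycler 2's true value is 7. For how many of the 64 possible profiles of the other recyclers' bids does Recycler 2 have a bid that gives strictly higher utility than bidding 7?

Others bid (3, 3, 9): truth gives 0; bid 9 gives 4 > 0. Violating.
Others bid (3, 3, 14): truth gives 0; bid 14 gives 4 > 0. Violating.
Others bid (3, 9, 3): truth gives 0; bid 9 gives 4 > 0. Violating.
Others bid (3, 14, 3): truth gives 0; bid 14 gives 4 > 0. Violating.
Others bid (3, 3, 3): truth gives 4; no alternative beats it.
Others bid (3, 3, 7): truth gives 4; no alternative beats it.
(Checking all 64 profiles: 6 have a profitable deviation, 58 do not.)

6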